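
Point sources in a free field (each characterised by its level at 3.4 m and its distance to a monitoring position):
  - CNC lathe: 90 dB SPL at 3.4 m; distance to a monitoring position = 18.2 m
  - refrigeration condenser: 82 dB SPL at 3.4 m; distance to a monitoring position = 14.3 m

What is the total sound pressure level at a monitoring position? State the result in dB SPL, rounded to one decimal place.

Propagate each source to the receiver with L = L_ref − 20·log₁₀(r/r_ref), then add intensities.
CNC lathe: 90 − 20·log₁₀(18.2/3.4) = 90 − 14.57 = 75.43 dB SPL.
refrigeration condenser: 82 − 20·log₁₀(14.3/3.4) = 82 − 12.48 = 69.52 dB SPL.
Σ 10^(L/10) = 4.386e+07 → L_total = 10·log₁₀(4.386e+07) = 76.42 dB SPL.

76.4 dB SPL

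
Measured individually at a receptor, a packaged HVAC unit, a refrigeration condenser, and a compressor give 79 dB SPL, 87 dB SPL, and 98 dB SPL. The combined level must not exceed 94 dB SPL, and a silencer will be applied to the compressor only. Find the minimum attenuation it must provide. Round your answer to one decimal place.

The untreated sources together contribute 10^(79/10) + 10^(87/10) = 5.806e+08, i.e. 87.64 dB SPL.
The limit corresponds to 10^(94/10) = 2.512e+09; subtracting the fixed part leaves 1.931e+09 for the compressor, i.e. 92.86 dB SPL.
Required insertion loss = 98 − 92.86 = 5.14 dB.

5.1 dB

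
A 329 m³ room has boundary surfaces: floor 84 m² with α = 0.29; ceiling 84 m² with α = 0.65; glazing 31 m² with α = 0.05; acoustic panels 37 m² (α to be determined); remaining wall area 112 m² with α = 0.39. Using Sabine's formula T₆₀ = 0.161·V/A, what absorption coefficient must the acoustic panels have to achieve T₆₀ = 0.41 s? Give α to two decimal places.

From T₆₀ = 0.161·V/A, the target T₆₀ = 0.41 s needs A = 0.161·329/0.41 = 129.19 m².
Absorption from the other surfaces = 84·0.29 + 84·0.65 + 31·0.05 + 112·0.39 = 124.19 m², so the acoustic panels must supply 5.00 m² over 37 m².
α = 5.00/37 = 0.135.

0.14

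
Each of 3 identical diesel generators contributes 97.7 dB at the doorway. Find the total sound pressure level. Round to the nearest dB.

L_total = L₁ + 10·log₁₀ N for N identical incoherent sources.
L_total = 97.7 + 10·log₁₀(3) = 97.7 + 4.771 = 102.47 dB.

102 dB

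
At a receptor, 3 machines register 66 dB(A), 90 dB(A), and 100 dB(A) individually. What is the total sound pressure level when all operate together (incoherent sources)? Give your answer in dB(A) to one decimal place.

Incoherent sources combine by intensity addition: L_total = 10·log₁₀(Σ 10^(L_i/10)).
Σ 10^(L/10) = 10^(66/10) + 10^(90/10) + 10^(100/10) = 1.100e+10.
L_total = 10·log₁₀(1.100e+10) = 100.42 dB(A).

100.4 dB(A)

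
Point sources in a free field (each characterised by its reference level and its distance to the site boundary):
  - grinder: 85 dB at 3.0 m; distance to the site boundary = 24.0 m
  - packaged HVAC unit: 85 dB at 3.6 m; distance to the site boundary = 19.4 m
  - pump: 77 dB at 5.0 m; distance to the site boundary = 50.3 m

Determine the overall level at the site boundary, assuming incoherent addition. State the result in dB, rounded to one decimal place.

Propagate each source to the receiver with L = L_ref − 20·log₁₀(r/r_ref), then add intensities.
grinder: 85 − 20·log₁₀(24.0/3.0) = 85 − 18.06 = 66.94 dB.
packaged HVAC unit: 85 − 20·log₁₀(19.4/3.6) = 85 − 14.63 = 70.37 dB.
pump: 77 − 20·log₁₀(50.3/5.0) = 77 − 20.05 = 56.95 dB.
Σ 10^(L/10) = 1.633e+07 → L_total = 10·log₁₀(1.633e+07) = 72.13 dB.

72.1 dB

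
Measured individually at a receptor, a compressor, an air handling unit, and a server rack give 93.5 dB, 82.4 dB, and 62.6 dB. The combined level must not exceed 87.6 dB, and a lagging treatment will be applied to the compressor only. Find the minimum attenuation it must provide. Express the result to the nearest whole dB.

7 dB

Everything except the compressor sums to 10^(82.4/10) + 10^(62.6/10) = 1.756e+08 in linear terms, 82.45 dB.
To meet 87.6 dB overall, the treated compressor may contribute at most 10^(87.6/10) − 1.756e+08 = 3.998e+08, i.e. 86.02 dB.
So the compressor must be reduced from 93.5 to 86.02 dB: IL = 7.48 dB.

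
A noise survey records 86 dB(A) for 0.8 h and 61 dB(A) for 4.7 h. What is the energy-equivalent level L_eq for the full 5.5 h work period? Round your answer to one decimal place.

77.7 dB(A)

The energy average is taken in the linear domain: L_eq = 10·log₁₀[(Σ tᵢ·10^(Lᵢ/10))/T], T = 5.5 h.
Σ tᵢ·10^(Lᵢ/10) = 0.8·10^(86/10) + 4.7·10^(61/10) = 3.244e+08.
L_eq = 10·log₁₀(3.244e+08/5.5) = 77.71 dB(A).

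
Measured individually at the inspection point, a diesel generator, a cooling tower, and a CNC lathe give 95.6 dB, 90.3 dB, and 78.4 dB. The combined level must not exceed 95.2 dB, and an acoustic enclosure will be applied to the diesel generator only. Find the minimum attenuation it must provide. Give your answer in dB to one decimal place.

2.2 dB

The untreated sources together contribute 10^(90.3/10) + 10^(78.4/10) = 1.141e+09, i.e. 90.57 dB.
The limit corresponds to 10^(95.2/10) = 3.311e+09; subtracting the fixed part leaves 2.171e+09 for the diesel generator, i.e. 93.37 dB.
So the diesel generator must be reduced from 95.6 to 93.37 dB: IL = 2.23 dB.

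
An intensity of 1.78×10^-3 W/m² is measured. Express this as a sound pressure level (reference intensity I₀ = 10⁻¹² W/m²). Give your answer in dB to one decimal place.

92.5 dB

I/I₀ = 1.78×10^-3/10⁻¹² = 1.78×10^9, and L = 10·log₁₀(I/I₀).
L = 10·(0.2504 + 9) = 92.50 dB.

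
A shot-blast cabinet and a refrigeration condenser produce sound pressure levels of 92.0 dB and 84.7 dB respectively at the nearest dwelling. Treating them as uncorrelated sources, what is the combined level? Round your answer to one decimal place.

Incoherent sources combine by intensity addition: L_total = 10·log₁₀(Σ 10^(L_i/10)).
Σ 10^(L/10) = 10^(92.0/10) + 10^(84.7/10) = 1.880e+09.
L_total = 10·log₁₀(1.880e+09) = 92.74 dB.

92.7 dB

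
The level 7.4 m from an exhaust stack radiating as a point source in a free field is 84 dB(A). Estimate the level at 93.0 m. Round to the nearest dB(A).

62 dB(A)

Spherical spreading from a point source gives a 20·log₁₀(r₂/r₁) drop.
L₂ = 84 − 20·log₁₀(93.0/7.4) = 84 − 21.985 = 62.01 dB(A).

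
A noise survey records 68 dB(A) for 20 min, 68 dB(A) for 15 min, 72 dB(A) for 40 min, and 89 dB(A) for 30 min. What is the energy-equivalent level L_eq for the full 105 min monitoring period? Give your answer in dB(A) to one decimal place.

83.7 dB(A)

The energy average is taken in the linear domain: L_eq = 10·log₁₀[(Σ tᵢ·10^(Lᵢ/10))/T], T = 105 min.
Σ tᵢ·10^(Lᵢ/10) = 20·10^(68/10) + 15·10^(68/10) + 40·10^(72/10) + 30·10^(89/10) = 2.468e+10.
L_eq = 10·log₁₀(2.468e+10/105) = 83.71 dB(A).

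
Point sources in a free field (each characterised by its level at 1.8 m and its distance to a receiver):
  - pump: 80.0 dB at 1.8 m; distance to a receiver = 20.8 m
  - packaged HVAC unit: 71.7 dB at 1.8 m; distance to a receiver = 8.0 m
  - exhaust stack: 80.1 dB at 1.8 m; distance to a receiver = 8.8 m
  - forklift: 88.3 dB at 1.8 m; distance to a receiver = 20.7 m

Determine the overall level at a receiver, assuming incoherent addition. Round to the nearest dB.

70 dB

Apply inverse-square spreading to bring every level to the receiver, then sum 10^(L/10).
pump: 80.0 − 20·log₁₀(20.8/1.8) = 80.0 − 21.26 = 58.74 dB.
packaged HVAC unit: 71.7 − 20·log₁₀(8.0/1.8) = 71.7 − 12.96 = 58.74 dB.
exhaust stack: 80.1 − 20·log₁₀(8.8/1.8) = 80.1 − 13.78 = 66.32 dB.
forklift: 88.3 − 20·log₁₀(20.7/1.8) = 88.3 − 21.21 = 67.09 dB.
Σ 10^(L/10) = 1.089e+07 → L_total = 10·log₁₀(1.089e+07) = 70.37 dB.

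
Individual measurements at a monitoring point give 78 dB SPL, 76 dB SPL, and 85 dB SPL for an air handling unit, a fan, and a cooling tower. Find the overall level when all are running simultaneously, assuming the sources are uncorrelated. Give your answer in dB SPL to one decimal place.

For uncorrelated sources the intensities add, so convert each level to linear form, sum, and take 10·log₁₀ of the total.
Σ 10^(L/10) = 10^(78/10) + 10^(76/10) + 10^(85/10) = 4.191e+08.
L_total = 10·log₁₀(4.191e+08) = 86.22 dB SPL.

86.2 dB SPL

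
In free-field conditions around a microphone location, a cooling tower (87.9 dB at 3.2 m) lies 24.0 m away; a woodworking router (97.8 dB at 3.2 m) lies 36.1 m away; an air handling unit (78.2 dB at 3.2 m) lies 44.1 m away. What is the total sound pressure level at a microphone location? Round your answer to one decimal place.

First find each source's level at the receiver (point-source: −20·log₁₀(r/r_ref)), then combine on an intensity basis.
cooling tower: 87.9 − 20·log₁₀(24.0/3.2) = 87.9 − 17.50 = 70.40 dB.
woodworking router: 97.8 − 20·log₁₀(36.1/3.2) = 97.8 − 21.05 = 76.75 dB.
air handling unit: 78.2 − 20·log₁₀(44.1/3.2) = 78.2 − 22.79 = 55.41 dB.
Σ 10^(L/10) = 5.866e+07 → L_total = 10·log₁₀(5.866e+07) = 77.68 dB.

77.7 dB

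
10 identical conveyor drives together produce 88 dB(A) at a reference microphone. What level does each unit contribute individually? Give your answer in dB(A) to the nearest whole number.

78 dB(A)

For N identical incoherent sources L_total = L₁ + 10·log₁₀ N, so L₁ = 88 − 10·log₁₀(10) = 88 − 10.000.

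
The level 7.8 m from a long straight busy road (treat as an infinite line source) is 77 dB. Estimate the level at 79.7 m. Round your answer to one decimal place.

66.9 dB

Cylindrical spreading from a line source gives a 10·log₁₀(r₂/r₁) drop.
L₂ = 77 − 10·log₁₀(79.7/7.8) = 77 − 10.094 = 66.91 dB.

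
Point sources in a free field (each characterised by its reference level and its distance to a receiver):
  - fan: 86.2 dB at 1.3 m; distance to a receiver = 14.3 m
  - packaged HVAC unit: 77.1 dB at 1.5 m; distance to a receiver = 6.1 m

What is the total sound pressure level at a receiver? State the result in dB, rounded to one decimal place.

68.2 dB

Propagate each source to the receiver with L = L_ref − 20·log₁₀(r/r_ref), then add intensities.
fan: 86.2 − 20·log₁₀(14.3/1.3) = 86.2 − 20.83 = 65.37 dB.
packaged HVAC unit: 77.1 − 20·log₁₀(6.1/1.5) = 77.1 − 12.18 = 64.92 dB.
Σ 10^(L/10) = 6.546e+06 → L_total = 10·log₁₀(6.546e+06) = 68.16 dB.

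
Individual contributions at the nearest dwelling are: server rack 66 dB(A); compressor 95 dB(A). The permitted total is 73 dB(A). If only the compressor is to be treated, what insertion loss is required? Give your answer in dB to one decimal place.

The untreated sources together contribute 10^(66/10) = 3.981e+06, i.e. 66.00 dB(A).
The limit corresponds to 10^(73/10) = 1.995e+07; subtracting the fixed part leaves 1.597e+07 for the compressor, i.e. 72.03 dB(A).
So the compressor must be reduced from 95 to 72.03 dB(A): IL = 22.97 dB.

23.0 dB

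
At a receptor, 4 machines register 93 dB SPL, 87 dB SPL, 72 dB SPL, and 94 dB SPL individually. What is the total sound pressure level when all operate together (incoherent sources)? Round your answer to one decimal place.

Incoherent sources combine by intensity addition: L_total = 10·log₁₀(Σ 10^(L_i/10)).
Σ 10^(L/10) = 10^(93/10) + 10^(87/10) + 10^(72/10) + 10^(94/10) = 5.024e+09.
L_total = 10·log₁₀(5.024e+09) = 97.01 dB SPL.

97.0 dB SPL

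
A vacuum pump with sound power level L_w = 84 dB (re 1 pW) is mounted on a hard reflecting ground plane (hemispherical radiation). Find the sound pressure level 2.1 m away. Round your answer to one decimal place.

Free-field hemispherical radiation: L_p = L_w − 10·log₁₀(2π·r²), r = 2.1 m.
2π·r² = 27.71 m², 10·log₁₀ of that is 14.426 dB.
L_p = 84 − 14.426 = 69.57 dB.

69.6 dB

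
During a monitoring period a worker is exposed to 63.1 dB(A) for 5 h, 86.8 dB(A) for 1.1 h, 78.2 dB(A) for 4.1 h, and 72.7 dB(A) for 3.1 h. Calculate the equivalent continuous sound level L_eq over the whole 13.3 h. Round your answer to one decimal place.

L_eq = 10·log₁₀[(1/T)·Σ tᵢ·10^(Lᵢ/10)] with T = 13.3 h.
Σ tᵢ·10^(Lᵢ/10) = 5·10^(63.1/10) + 1.1·10^(86.8/10) + 4.1·10^(78.2/10) + 3.1·10^(72.7/10) = 8.653e+08.
L_eq = 10·log₁₀(8.653e+08/13.3) = 78.13 dB(A).

78.1 dB(A)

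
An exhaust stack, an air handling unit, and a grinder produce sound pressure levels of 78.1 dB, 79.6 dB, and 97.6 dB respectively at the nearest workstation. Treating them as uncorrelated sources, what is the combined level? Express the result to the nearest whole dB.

98 dB

Incoherent sources combine by intensity addition: L_total = 10·log₁₀(Σ 10^(L_i/10)).
Σ 10^(L/10) = 10^(78.1/10) + 10^(79.6/10) + 10^(97.6/10) = 5.910e+09.
L_total = 10·log₁₀(5.910e+09) = 97.72 dB.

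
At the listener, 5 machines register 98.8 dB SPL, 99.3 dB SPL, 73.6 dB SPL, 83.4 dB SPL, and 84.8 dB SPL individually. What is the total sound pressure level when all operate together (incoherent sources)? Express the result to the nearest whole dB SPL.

Incoherent sources combine by intensity addition: L_total = 10·log₁₀(Σ 10^(L_i/10)).
Σ 10^(L/10) = 10^(98.8/10) + 10^(99.3/10) + 10^(73.6/10) + 10^(83.4/10) + 10^(84.8/10) = 1.664e+10.
L_total = 10·log₁₀(1.664e+10) = 102.21 dB SPL.

102 dB SPL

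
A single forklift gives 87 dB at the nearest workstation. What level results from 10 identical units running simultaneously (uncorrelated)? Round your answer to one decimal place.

L_total = L₁ + 10·log₁₀ N for N identical incoherent sources.
L_total = 87 + 10·log₁₀(10) = 87 + 10.000 = 97.00 dB.

97.0 dB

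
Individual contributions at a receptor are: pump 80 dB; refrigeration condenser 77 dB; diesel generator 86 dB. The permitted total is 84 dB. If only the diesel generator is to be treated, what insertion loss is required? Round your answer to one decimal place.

6.0 dB

Fixed contribution from the other sources: Σ 10^(L/10) = 10^(80/10) + 10^(77/10) = 1.501e+08 (81.76 dB).
The limit corresponds to 10^(84/10) = 2.512e+08; subtracting the fixed part leaves 1.011e+08 for the diesel generator, i.e. 80.05 dB.
Required insertion loss = 86 − 80.05 = 5.95 dB.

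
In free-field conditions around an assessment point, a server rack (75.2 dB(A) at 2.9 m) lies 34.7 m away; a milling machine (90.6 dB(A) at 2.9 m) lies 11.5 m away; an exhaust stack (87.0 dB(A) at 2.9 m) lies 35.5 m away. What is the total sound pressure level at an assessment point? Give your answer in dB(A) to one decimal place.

First find each source's level at the receiver (point-source: −20·log₁₀(r/r_ref)), then combine on an intensity basis.
server rack: 75.2 − 20·log₁₀(34.7/2.9) = 75.2 − 21.56 = 53.64 dB(A).
milling machine: 90.6 − 20·log₁₀(11.5/2.9) = 90.6 − 11.97 = 78.63 dB(A).
exhaust stack: 87.0 − 20·log₁₀(35.5/2.9) = 87.0 − 21.76 = 65.24 dB(A).
Σ 10^(L/10) = 7.659e+07 → L_total = 10·log₁₀(7.659e+07) = 78.84 dB(A).

78.8 dB(A)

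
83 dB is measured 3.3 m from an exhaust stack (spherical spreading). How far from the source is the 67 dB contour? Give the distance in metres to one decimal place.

20.8 m

Point-source spreading drops the level by 20·log₁₀(r₂/r₁); inverting, r₂/r₁ = 10^(ΔL/20).
r₂ = 3.3·10^((83−67)/20) = 3.3·10^(16.0/20) = 20.82 m.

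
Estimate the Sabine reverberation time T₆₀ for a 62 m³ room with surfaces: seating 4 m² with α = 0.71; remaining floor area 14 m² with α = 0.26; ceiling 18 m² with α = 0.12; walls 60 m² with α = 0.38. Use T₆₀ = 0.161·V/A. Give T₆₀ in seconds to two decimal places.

0.32 s

Total absorption A = 4·0.71 + 14·0.26 + 18·0.12 + 60·0.38 = 31.44 m² sabins.
T₆₀ = 0.161 × 62 / 31.44 = 0.317 s.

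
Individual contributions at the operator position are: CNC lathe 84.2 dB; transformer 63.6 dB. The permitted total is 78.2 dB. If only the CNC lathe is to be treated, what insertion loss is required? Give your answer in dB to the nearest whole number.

Fixed contribution from the other source: Σ 10^(L/10) = 10^(63.6/10) = 2.291e+06 (63.60 dB).
The limit corresponds to 10^(78.2/10) = 6.607e+07; subtracting the fixed part leaves 6.378e+07 for the CNC lathe, i.e. 78.05 dB.
So the CNC lathe must be reduced from 84.2 to 78.05 dB: IL = 6.15 dB.

6 dB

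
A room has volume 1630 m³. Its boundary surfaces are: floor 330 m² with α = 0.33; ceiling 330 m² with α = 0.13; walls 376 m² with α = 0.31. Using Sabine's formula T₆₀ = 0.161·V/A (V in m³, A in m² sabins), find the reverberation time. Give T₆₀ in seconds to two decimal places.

0.98 s

Summing Sᵢαᵢ: 330·0.33 + 330·0.13 + 376·0.31 = 268.36 m².
T₆₀ = 0.161·V/A = 0.161·1630/268.36 = 0.978 s.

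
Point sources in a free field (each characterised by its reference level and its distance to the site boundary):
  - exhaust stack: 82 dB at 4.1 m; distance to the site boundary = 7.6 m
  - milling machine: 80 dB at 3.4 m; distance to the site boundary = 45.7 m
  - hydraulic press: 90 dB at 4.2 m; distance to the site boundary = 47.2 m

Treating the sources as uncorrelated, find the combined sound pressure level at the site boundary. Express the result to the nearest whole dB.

77 dB

Apply inverse-square spreading to bring every level to the receiver, then sum 10^(L/10).
exhaust stack: 82 − 20·log₁₀(7.6/4.1) = 82 − 5.36 = 76.64 dB.
milling machine: 80 − 20·log₁₀(45.7/3.4) = 80 − 22.57 = 57.43 dB.
hydraulic press: 90 − 20·log₁₀(47.2/4.2) = 90 − 21.01 = 68.99 dB.
Σ 10^(L/10) = 5.460e+07 → L_total = 10·log₁₀(5.460e+07) = 77.37 dB.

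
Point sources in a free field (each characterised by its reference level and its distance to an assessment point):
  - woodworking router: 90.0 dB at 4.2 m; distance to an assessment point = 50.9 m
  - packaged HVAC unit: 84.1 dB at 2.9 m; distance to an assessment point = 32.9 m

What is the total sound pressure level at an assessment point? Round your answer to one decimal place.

Propagate each source to the receiver with L = L_ref − 20·log₁₀(r/r_ref), then add intensities.
woodworking router: 90.0 − 20·log₁₀(50.9/4.2) = 90.0 − 21.67 = 68.33 dB.
packaged HVAC unit: 84.1 − 20·log₁₀(32.9/2.9) = 84.1 − 21.10 = 63.00 dB.
Σ 10^(L/10) = 8.806e+06 → L_total = 10·log₁₀(8.806e+06) = 69.45 dB.

69.4 dB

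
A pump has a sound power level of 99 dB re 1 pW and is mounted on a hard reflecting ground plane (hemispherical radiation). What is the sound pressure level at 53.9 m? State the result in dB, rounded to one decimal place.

Free-field hemispherical radiation: L_p = L_w − 10·log₁₀(2π·r²), r = 53.9 m.
2π·r² = 1.825e+04 m², 10·log₁₀ of that is 42.614 dB.
L_p = 99 − 42.614 = 56.39 dB.

56.4 dB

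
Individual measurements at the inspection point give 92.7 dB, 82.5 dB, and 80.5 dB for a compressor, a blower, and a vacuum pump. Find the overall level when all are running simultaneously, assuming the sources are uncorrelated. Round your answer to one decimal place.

Incoherent sources combine by intensity addition: L_total = 10·log₁₀(Σ 10^(L_i/10)).
Σ 10^(L/10) = 10^(92.7/10) + 10^(82.5/10) + 10^(80.5/10) = 2.152e+09.
L_total = 10·log₁₀(2.152e+09) = 93.33 dB.

93.3 dB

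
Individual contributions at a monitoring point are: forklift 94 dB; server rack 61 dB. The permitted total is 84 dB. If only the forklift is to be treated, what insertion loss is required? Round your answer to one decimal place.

Everything except the forklift sums to 10^(61/10) = 1.259e+06 in linear terms, 61.00 dB.
The limit corresponds to 10^(84/10) = 2.512e+08; subtracting the fixed part leaves 2.499e+08 for the forklift, i.e. 83.98 dB.
Required insertion loss = 94 − 83.98 = 10.02 dB.

10.0 dB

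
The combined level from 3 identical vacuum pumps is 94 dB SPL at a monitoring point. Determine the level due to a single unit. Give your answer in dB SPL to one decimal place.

Dividing the total intensity by 3 lowers the level by 10·log₁₀ 3 = 4.771 dB: L₁ = 94 − 4.771.

89.2 dB SPL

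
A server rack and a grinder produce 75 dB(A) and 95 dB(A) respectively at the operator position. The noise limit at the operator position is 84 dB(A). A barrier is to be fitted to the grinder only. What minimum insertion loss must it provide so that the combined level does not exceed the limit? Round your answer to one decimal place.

11.6 dB

The untreated sources together contribute 10^(75/10) = 3.162e+07, i.e. 75.00 dB(A).
To meet 84 dB(A) overall, the treated grinder may contribute at most 10^(84/10) − 3.162e+07 = 2.196e+08, i.e. 83.42 dB(A).
So the grinder must be reduced from 95 to 83.42 dB(A): IL = 11.58 dB.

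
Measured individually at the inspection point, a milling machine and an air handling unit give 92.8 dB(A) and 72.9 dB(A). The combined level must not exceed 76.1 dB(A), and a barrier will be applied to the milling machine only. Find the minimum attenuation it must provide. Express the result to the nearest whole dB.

The untreated sources together contribute 10^(72.9/10) = 1.950e+07, i.e. 72.90 dB(A).
To meet 76.1 dB(A) overall, the treated milling machine may contribute at most 10^(76.1/10) − 1.950e+07 = 2.124e+07, i.e. 73.27 dB(A).
Required insertion loss = 92.8 − 73.27 = 19.53 dB.

20 dB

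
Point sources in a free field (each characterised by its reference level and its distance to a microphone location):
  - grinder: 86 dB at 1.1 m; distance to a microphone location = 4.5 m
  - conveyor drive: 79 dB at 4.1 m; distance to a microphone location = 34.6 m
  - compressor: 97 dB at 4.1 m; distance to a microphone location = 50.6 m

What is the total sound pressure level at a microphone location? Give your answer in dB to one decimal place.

77.6 dB

Propagate each source to the receiver with L = L_ref − 20·log₁₀(r/r_ref), then add intensities.
grinder: 86 − 20·log₁₀(4.5/1.1) = 86 − 12.24 = 73.76 dB.
conveyor drive: 79 − 20·log₁₀(34.6/4.1) = 79 − 18.53 = 60.47 dB.
compressor: 97 − 20·log₁₀(50.6/4.1) = 97 − 21.83 = 75.17 dB.
Σ 10^(L/10) = 5.781e+07 → L_total = 10·log₁₀(5.781e+07) = 77.62 dB.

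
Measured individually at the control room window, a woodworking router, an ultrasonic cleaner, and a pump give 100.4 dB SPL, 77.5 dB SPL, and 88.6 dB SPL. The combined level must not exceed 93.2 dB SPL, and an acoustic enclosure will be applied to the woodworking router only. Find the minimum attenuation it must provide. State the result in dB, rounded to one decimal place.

9.2 dB

Fixed contribution from the other sources: Σ 10^(L/10) = 10^(77.5/10) + 10^(88.6/10) = 7.807e+08 (88.92 dB SPL).
To meet 93.2 dB SPL overall, the treated woodworking router may contribute at most 10^(93.2/10) − 7.807e+08 = 1.309e+09, i.e. 91.17 dB SPL.
So the woodworking router must be reduced from 100.4 to 91.17 dB SPL: IL = 9.23 dB.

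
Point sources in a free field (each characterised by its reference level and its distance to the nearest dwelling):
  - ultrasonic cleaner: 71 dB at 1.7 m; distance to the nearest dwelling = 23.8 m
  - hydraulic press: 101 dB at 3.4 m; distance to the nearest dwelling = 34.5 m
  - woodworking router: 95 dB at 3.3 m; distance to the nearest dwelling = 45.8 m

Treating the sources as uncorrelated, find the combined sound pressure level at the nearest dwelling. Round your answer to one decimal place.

81.4 dB

Apply inverse-square spreading to bring every level to the receiver, then sum 10^(L/10).
ultrasonic cleaner: 71 − 20·log₁₀(23.8/1.7) = 71 − 22.92 = 48.08 dB.
hydraulic press: 101 − 20·log₁₀(34.5/3.4) = 101 − 20.13 = 80.87 dB.
woodworking router: 95 − 20·log₁₀(45.8/3.3) = 95 − 22.85 = 72.15 dB.
Σ 10^(L/10) = 1.388e+08 → L_total = 10·log₁₀(1.388e+08) = 81.42 dB.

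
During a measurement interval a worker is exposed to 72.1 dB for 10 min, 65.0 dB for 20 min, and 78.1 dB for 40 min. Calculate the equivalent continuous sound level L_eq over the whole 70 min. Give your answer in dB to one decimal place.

Weight each interval's intensity by its duration and average over T = 70 min:
Σ tᵢ·10^(Lᵢ/10) = 10·10^(72.1/10) + 20·10^(65.0/10) + 40·10^(78.1/10) = 2.808e+09.
L_eq = 10·log₁₀(2.808e+09/70) = 76.03 dB.

76.0 dB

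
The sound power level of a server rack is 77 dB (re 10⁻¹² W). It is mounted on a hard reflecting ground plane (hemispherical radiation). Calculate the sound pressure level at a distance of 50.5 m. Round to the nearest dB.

35 dB

L_p = L_w − 10·log₁₀(2π·r²) with r = 50.5 m.
2π·r² = 1.602e+04 m², 10·log₁₀ of that is 42.048 dB.
L_p = 77 − 42.048 = 34.95 dB.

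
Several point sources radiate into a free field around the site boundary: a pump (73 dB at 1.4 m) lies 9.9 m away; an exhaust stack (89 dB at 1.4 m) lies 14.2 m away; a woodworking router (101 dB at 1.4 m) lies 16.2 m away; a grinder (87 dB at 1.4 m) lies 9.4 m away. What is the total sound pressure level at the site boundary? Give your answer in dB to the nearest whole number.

81 dB

Propagate each source to the receiver with L = L_ref − 20·log₁₀(r/r_ref), then add intensities.
pump: 73 − 20·log₁₀(9.9/1.4) = 73 − 16.99 = 56.01 dB.
exhaust stack: 89 − 20·log₁₀(14.2/1.4) = 89 − 20.12 = 68.88 dB.
woodworking router: 101 − 20·log₁₀(16.2/1.4) = 101 − 21.27 = 79.73 dB.
grinder: 87 − 20·log₁₀(9.4/1.4) = 87 − 16.54 = 70.46 dB.
Σ 10^(L/10) = 1.133e+08 → L_total = 10·log₁₀(1.133e+08) = 80.54 dB.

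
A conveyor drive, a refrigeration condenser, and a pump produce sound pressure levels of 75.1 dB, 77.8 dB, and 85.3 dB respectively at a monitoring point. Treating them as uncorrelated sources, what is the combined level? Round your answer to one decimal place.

Incoherent sources combine by intensity addition: L_total = 10·log₁₀(Σ 10^(L_i/10)).
Σ 10^(L/10) = 10^(75.1/10) + 10^(77.8/10) + 10^(85.3/10) = 4.315e+08.
L_total = 10·log₁₀(4.315e+08) = 86.35 dB.

86.3 dB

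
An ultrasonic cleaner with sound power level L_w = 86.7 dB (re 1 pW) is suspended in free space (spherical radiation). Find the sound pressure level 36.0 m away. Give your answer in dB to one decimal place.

Free-field spherical radiation: L_p = L_w − 10·log₁₀(4π·r²), r = 36.0 m.
4π·r² = 1.629e+04 m², 10·log₁₀ of that is 42.118 dB.
L_p = 86.7 − 42.118 = 44.58 dB.

44.6 dB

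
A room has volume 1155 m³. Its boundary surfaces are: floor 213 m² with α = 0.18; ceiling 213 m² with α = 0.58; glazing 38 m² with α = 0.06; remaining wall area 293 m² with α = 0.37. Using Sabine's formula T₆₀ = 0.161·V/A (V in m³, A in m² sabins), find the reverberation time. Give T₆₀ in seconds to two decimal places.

Total absorption A = 213·0.18 + 213·0.58 + 38·0.06 + 293·0.37 = 272.57 m² sabins.
T₆₀ = 0.161 × 1155 / 272.57 = 0.682 s.

0.68 s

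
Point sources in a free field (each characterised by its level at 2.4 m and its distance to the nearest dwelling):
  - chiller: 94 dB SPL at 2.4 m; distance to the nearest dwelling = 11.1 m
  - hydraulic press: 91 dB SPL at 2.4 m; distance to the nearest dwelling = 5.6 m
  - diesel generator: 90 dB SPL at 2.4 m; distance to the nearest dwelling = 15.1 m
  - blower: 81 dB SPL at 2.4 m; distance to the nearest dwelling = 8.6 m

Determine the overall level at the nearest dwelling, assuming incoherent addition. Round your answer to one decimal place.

85.8 dB SPL

First find each source's level at the receiver (point-source: −20·log₁₀(r/r_ref)), then combine on an intensity basis.
chiller: 94 − 20·log₁₀(11.1/2.4) = 94 − 13.30 = 80.70 dB SPL.
hydraulic press: 91 − 20·log₁₀(5.6/2.4) = 91 − 7.36 = 83.64 dB SPL.
diesel generator: 90 − 20·log₁₀(15.1/2.4) = 90 − 15.98 = 74.02 dB SPL.
blower: 81 − 20·log₁₀(8.6/2.4) = 81 − 11.09 = 69.91 dB SPL.
Σ 10^(L/10) = 3.837e+08 → L_total = 10·log₁₀(3.837e+08) = 85.84 dB SPL.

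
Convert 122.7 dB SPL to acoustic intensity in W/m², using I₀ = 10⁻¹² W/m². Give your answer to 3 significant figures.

I/I₀ = 10^(122.7/10) = 1.862e+12, so I = 1.862e+12 × 10⁻¹² W/m².

1.86 W/m²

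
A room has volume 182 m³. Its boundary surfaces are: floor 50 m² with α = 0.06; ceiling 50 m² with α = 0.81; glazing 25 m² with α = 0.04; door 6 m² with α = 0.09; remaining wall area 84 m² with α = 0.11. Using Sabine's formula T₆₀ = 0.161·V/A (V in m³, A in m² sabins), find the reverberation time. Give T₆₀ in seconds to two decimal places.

0.54 s

Total absorption A = 50·0.06 + 50·0.81 + 25·0.04 + 6·0.09 + 84·0.11 = 54.28 m² sabins.
T₆₀ = 0.161 × 182 / 54.28 = 0.540 s.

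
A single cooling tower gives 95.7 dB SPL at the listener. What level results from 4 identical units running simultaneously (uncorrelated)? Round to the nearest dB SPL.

N identical incoherent sources raise the level by 10·log₁₀ N.
L_total = 95.7 + 10·log₁₀(4) = 95.7 + 6.021 = 101.72 dB SPL.

102 dB SPL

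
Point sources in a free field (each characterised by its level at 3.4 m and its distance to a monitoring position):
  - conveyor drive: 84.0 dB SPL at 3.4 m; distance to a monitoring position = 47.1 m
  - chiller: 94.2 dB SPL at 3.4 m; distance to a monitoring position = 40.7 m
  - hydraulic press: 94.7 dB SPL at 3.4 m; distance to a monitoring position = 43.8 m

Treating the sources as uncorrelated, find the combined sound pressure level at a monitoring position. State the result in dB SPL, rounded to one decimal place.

First find each source's level at the receiver (point-source: −20·log₁₀(r/r_ref)), then combine on an intensity basis.
conveyor drive: 84.0 − 20·log₁₀(47.1/3.4) = 84.0 − 22.83 = 61.17 dB SPL.
chiller: 94.2 − 20·log₁₀(40.7/3.4) = 94.2 − 21.56 = 72.64 dB SPL.
hydraulic press: 94.7 − 20·log₁₀(43.8/3.4) = 94.7 − 22.20 = 72.50 dB SPL.
Σ 10^(L/10) = 3.745e+07 → L_total = 10·log₁₀(3.745e+07) = 75.73 dB SPL.

75.7 dB SPL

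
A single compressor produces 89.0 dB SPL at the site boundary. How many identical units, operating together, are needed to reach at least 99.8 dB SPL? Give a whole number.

13

N identical sources give L₁ + 10·log₁₀ N, so require 10·log₁₀ N ≥ 99.8 − 89.0 = 10.8 dB.
N ≥ 10^(10.8/10) = 12.023, so N = 13.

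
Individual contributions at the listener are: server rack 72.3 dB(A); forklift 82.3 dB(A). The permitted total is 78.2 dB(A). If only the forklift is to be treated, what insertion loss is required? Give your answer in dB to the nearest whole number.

Everything except the forklift sums to 10^(72.3/10) = 1.698e+07 in linear terms, 72.30 dB(A).
To meet 78.2 dB(A) overall, the treated forklift may contribute at most 10^(78.2/10) − 1.698e+07 = 4.909e+07, i.e. 76.91 dB(A).
So the forklift must be reduced from 82.3 to 76.91 dB(A): IL = 5.39 dB.

5 dB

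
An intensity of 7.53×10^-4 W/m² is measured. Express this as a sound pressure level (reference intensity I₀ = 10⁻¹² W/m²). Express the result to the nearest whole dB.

L = 10·log₁₀(I/I₀) = 10·log₁₀(7.53×10^-4/10⁻¹²) = 10·log₁₀(7.53×10^8).
L = 10·(0.8768 + 8) = 88.77 dB.

89 dB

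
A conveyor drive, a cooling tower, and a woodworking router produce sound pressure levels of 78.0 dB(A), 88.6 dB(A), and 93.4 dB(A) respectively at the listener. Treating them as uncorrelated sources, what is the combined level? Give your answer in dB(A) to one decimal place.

Incoherent sources combine by intensity addition: L_total = 10·log₁₀(Σ 10^(L_i/10)).
Σ 10^(L/10) = 10^(78.0/10) + 10^(88.6/10) + 10^(93.4/10) = 2.975e+09.
L_total = 10·log₁₀(2.975e+09) = 94.74 dB(A).

94.7 dB(A)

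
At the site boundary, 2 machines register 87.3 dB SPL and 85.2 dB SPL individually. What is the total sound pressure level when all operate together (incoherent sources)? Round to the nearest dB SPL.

Incoherent sources combine by intensity addition: L_total = 10·log₁₀(Σ 10^(L_i/10)).
Σ 10^(L/10) = 10^(87.3/10) + 10^(85.2/10) = 8.682e+08.
L_total = 10·log₁₀(8.682e+08) = 89.39 dB SPL.

89 dB SPL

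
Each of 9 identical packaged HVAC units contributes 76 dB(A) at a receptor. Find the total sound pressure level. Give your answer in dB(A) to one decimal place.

85.5 dB(A)

With 9 equal, uncorrelated contributions the intensity is 9× that of one unit, giving a rise of 10·log₁₀ 9.
L_total = 76 + 10·log₁₀(9) = 76 + 9.542 = 85.54 dB(A).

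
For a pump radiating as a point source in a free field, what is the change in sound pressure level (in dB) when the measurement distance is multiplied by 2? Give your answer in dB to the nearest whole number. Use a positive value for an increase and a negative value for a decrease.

Point-source spreading: ΔL = −20·log₁₀(r₂/r₁).
ΔL = −20·log₁₀(2) = -6.02 dB.

-6 dB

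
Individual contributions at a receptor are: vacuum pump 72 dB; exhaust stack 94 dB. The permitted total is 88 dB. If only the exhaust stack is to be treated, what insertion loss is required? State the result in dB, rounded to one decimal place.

Fixed contribution from the other source: Σ 10^(L/10) = 10^(72/10) = 1.585e+07 (72.00 dB).
The limit corresponds to 10^(88/10) = 6.310e+08; subtracting the fixed part leaves 6.151e+08 for the exhaust stack, i.e. 87.89 dB.
So the exhaust stack must be reduced from 94 to 87.89 dB: IL = 6.11 dB.

6.1 dB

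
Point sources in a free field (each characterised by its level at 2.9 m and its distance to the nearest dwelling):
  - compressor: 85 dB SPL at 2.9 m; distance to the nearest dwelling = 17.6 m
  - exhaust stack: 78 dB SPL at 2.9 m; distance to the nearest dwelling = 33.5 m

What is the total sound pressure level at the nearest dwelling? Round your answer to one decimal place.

69.6 dB SPL

First find each source's level at the receiver (point-source: −20·log₁₀(r/r_ref)), then combine on an intensity basis.
compressor: 85 − 20·log₁₀(17.6/2.9) = 85 − 15.66 = 69.34 dB SPL.
exhaust stack: 78 − 20·log₁₀(33.5/2.9) = 78 − 21.25 = 56.75 dB SPL.
Σ 10^(L/10) = 9.058e+06 → L_total = 10·log₁₀(9.058e+06) = 69.57 dB SPL.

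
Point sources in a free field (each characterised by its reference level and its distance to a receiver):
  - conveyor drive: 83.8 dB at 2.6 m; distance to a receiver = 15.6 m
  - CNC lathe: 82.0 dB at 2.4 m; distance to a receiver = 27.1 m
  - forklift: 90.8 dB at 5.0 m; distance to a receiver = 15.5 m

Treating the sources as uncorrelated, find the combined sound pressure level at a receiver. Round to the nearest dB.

Propagate each source to the receiver with L = L_ref − 20·log₁₀(r/r_ref), then add intensities.
conveyor drive: 83.8 − 20·log₁₀(15.6/2.6) = 83.8 − 15.56 = 68.24 dB.
CNC lathe: 82.0 − 20·log₁₀(27.1/2.4) = 82.0 − 21.06 = 60.94 dB.
forklift: 90.8 − 20·log₁₀(15.5/5.0) = 90.8 − 9.83 = 80.97 dB.
Σ 10^(L/10) = 1.330e+08 → L_total = 10·log₁₀(1.330e+08) = 81.24 dB.

81 dB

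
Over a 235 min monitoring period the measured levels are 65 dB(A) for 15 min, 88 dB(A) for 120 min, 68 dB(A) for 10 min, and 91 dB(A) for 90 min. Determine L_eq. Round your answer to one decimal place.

89.1 dB(A)

L_eq = 10·log₁₀[(1/T)·Σ tᵢ·10^(Lᵢ/10)] with T = 235 min.
Σ tᵢ·10^(Lᵢ/10) = 15·10^(65/10) + 120·10^(88/10) + 10·10^(68/10) + 90·10^(91/10) = 1.891e+11.
L_eq = 10·log₁₀(1.891e+11/235) = 89.06 dB(A).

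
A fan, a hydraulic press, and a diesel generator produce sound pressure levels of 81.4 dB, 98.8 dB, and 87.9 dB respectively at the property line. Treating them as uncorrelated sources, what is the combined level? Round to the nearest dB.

Incoherent sources combine by intensity addition: L_total = 10·log₁₀(Σ 10^(L_i/10)).
Σ 10^(L/10) = 10^(81.4/10) + 10^(98.8/10) + 10^(87.9/10) = 8.340e+09.
L_total = 10·log₁₀(8.340e+09) = 99.21 dB.

99 dB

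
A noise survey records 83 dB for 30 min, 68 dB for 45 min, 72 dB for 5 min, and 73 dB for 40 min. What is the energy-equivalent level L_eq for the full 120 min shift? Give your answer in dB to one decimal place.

77.7 dB

L_eq = 10·log₁₀[(1/T)·Σ tᵢ·10^(Lᵢ/10)] with T = 120 min.
Σ tᵢ·10^(Lᵢ/10) = 30·10^(83/10) + 45·10^(68/10) + 5·10^(72/10) + 40·10^(73/10) = 7.147e+09.
L_eq = 10·log₁₀(7.147e+09/120) = 77.75 dB.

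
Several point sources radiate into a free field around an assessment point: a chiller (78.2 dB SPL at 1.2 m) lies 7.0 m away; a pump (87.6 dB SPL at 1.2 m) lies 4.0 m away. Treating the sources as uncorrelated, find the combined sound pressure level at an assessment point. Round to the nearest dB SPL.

77 dB SPL

Propagate each source to the receiver with L = L_ref − 20·log₁₀(r/r_ref), then add intensities.
chiller: 78.2 − 20·log₁₀(7.0/1.2) = 78.2 − 15.32 = 62.88 dB SPL.
pump: 87.6 − 20·log₁₀(4.0/1.2) = 87.6 − 10.46 = 77.14 dB SPL.
Σ 10^(L/10) = 5.373e+07 → L_total = 10·log₁₀(5.373e+07) = 77.30 dB SPL.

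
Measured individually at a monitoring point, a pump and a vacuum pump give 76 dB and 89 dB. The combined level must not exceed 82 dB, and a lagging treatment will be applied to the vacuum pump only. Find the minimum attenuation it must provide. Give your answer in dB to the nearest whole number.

Fixed contribution from the other source: Σ 10^(L/10) = 10^(76/10) = 3.981e+07 (76.00 dB).
To meet 82 dB overall, the treated vacuum pump may contribute at most 10^(82/10) − 3.981e+07 = 1.187e+08, i.e. 80.74 dB.
So the vacuum pump must be reduced from 89 to 80.74 dB: IL = 8.26 dB.

8 dB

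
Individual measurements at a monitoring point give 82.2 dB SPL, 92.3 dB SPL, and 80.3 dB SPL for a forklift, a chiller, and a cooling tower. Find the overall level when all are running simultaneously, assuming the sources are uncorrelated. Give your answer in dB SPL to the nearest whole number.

Incoherent sources combine by intensity addition: L_total = 10·log₁₀(Σ 10^(L_i/10)).
Σ 10^(L/10) = 10^(82.2/10) + 10^(92.3/10) + 10^(80.3/10) = 1.971e+09.
L_total = 10·log₁₀(1.971e+09) = 92.95 dB SPL.

93 dB SPL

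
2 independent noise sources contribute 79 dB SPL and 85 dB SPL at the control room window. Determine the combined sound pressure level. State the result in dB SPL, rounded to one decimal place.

86.0 dB SPL

Incoherent sources combine by intensity addition: L_total = 10·log₁₀(Σ 10^(L_i/10)).
Σ 10^(L/10) = 10^(79/10) + 10^(85/10) = 3.957e+08.
L_total = 10·log₁₀(3.957e+08) = 85.97 dB SPL.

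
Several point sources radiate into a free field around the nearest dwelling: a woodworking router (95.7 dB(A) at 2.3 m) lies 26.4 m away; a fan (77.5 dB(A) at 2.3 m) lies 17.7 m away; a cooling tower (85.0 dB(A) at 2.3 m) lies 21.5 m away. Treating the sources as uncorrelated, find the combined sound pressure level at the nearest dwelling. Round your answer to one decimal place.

75.2 dB(A)

First find each source's level at the receiver (point-source: −20·log₁₀(r/r_ref)), then combine on an intensity basis.
woodworking router: 95.7 − 20·log₁₀(26.4/2.3) = 95.7 − 21.20 = 74.50 dB(A).
fan: 77.5 − 20·log₁₀(17.7/2.3) = 77.5 − 17.72 = 59.78 dB(A).
cooling tower: 85.0 − 20·log₁₀(21.5/2.3) = 85.0 − 19.41 = 65.59 dB(A).
Σ 10^(L/10) = 3.277e+07 → L_total = 10·log₁₀(3.277e+07) = 75.15 dB(A).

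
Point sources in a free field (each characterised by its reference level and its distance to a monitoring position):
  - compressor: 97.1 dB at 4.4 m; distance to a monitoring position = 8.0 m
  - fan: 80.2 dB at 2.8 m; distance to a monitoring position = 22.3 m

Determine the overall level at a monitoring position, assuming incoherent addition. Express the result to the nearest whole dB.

First find each source's level at the receiver (point-source: −20·log₁₀(r/r_ref)), then combine on an intensity basis.
compressor: 97.1 − 20·log₁₀(8.0/4.4) = 97.1 − 5.19 = 91.91 dB.
fan: 80.2 − 20·log₁₀(22.3/2.8) = 80.2 − 18.02 = 62.18 dB.
Σ 10^(L/10) = 1.553e+09 → L_total = 10·log₁₀(1.553e+09) = 91.91 dB.

92 dB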